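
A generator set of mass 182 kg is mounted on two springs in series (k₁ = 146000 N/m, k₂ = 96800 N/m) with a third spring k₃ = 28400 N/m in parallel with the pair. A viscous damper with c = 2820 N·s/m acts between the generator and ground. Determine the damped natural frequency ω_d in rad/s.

Series pair: k_s = k₁k₂/(k₁+k₂) = (146000)(96800)/(146000 + 96800) = 58210 N/m. In parallel with k₃: k_eq = 58210 + 28400 = 86610 N/m.
ω_n = √(k_eq/m) = √(86610/182) = 21.81 rad/s.
Critical damping c_c = 2√(k_eq·m) = 2√(86610 × 182) = 7940 N·s/m, so ζ = c/c_c = 2820/7940 = 0.3551.
ω_d = ω_n√(1 − ζ²) = 21.81 × √(1 − 0.126) = 20.39 rad/s.

20.4 rad/s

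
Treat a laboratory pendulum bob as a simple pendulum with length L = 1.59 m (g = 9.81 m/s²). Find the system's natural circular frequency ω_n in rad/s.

2.48 rad/s

For a simple pendulum ω_n = √(g/L) = √(9.81/1.59) = √6.170 = 2.484 rad/s.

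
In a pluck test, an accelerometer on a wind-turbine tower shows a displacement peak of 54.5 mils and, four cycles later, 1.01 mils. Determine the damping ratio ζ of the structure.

Logarithmic decrement δ = (1/n)·ln(x₀/x_n) = (1/4)·ln(54.5/1.01) = (1/4)·ln(53.96) = 0.9971.
ζ = δ/√(4π² + δ²) = 0.9971/√(39.48 + 0.994) = 0.9971/6.362 = 0.1567.

0.157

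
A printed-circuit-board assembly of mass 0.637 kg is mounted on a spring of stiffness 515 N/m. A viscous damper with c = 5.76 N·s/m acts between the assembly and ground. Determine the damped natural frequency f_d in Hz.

4.47 Hz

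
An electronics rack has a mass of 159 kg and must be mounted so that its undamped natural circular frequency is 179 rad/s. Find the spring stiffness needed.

5090000 N/m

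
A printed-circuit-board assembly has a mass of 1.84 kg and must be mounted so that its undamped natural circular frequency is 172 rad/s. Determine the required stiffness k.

k = m·ω_n² = 1.84 × 172.0² = 1.84 × 29580 = 54430 N/m.

54400 N/m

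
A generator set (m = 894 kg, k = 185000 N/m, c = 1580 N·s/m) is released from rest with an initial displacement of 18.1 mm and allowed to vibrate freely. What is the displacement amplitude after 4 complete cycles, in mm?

3.85 mm

ζ = c/(2√(km)) = 1580/(2√(185000 × 894)) = 1580/25720 = 0.06143.
Logarithmic decrement δ = 2πζ/√(1 − ζ²) = 2π × 0.06143/√(1 − 0.00377) = 0.3867.
After n cycles, x_n/x₀ = e^(−nδ), so x_4 = 18.1 × e^(−4 × 0.3867) = 18.1 × 0.2129 = 3.854 mm.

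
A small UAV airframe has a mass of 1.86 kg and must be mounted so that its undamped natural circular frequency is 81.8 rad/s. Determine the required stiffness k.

k = m·ω_n² = 1.86 × 81.80² = 1.86 × 6691 = 12450 N/m.

12400 N/m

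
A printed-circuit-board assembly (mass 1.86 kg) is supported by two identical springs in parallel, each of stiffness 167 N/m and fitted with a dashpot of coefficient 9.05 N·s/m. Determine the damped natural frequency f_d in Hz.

2.10 Hz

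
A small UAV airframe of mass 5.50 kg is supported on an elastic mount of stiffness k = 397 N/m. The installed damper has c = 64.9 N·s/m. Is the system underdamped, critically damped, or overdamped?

c_c = 2√(k·m) = 93.46 N·s/m; ζ = c/c_c = 64.9/93.46 = 0.694.
Since ζ < 1 the system is underdamped.

underdamped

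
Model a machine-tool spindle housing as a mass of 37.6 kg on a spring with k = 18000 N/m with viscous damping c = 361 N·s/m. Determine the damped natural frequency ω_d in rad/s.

ω_n = √(k/m) = √(18000/37.6) = 21.88 rad/s.
Critical damping c_c = 2√(k·m) = 2√(18000 × 37.6) = 1645 N·s/m, so ζ = c/c_c = 361/1645 = 0.2194.
ω_d = ω_n√(1 − ζ²) = 21.88 × √(1 − 0.0481) = 21.35 rad/s.

21.3 rad/s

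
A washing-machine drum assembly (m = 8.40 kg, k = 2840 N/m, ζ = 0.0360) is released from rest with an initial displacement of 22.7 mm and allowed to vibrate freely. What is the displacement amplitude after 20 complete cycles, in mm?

0.245 mm

Logarithmic decrement δ = 2πζ/√(1 − ζ²) = 2π × 0.03600/√(1 − 0.00130) = 0.2263.
After n cycles, x_n/x₀ = e^(−nδ), so x_20 = 22.7 × e^(−20 × 0.2263) = 22.7 × 0.01081 = 0.2455 mm.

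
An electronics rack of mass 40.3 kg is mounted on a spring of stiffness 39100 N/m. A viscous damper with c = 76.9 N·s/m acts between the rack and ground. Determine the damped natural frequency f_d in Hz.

4.96 Hz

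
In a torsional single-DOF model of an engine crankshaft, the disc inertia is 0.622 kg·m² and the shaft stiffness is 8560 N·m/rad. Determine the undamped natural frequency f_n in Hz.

18.7 Hz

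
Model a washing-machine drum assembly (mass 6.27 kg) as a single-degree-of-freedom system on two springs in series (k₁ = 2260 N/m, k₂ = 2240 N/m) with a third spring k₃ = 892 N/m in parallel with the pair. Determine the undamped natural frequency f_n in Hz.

2.85 Hz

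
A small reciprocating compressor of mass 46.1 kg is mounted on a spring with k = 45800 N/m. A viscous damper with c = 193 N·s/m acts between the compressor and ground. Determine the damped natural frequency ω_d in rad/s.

31.5 rad/s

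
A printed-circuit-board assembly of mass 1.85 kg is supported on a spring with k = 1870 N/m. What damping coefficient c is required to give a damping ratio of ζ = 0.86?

101 N·s/m

c_c = 2√(k·m) = 2√(1870 × 1.85) = 117.6 N·s/m.
c = ζ·c_c = 0.86 × 117.6 = 101.2 N·s/m.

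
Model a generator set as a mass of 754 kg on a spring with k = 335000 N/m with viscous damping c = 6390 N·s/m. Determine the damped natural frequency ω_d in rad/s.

20.6 rad/s

ω_n = √(k/m) = √(335000/754) = 21.08 rad/s.
Critical damping c_c = 2√(k·m) = 2√(335000 × 754) = 31790 N·s/m, so ζ = c/c_c = 6390/31790 = 0.2010.
ω_d = ω_n√(1 − ζ²) = 21.08 × √(1 − 0.0404) = 20.65 rad/s.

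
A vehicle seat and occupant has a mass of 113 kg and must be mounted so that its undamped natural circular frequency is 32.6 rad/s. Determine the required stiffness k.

120000 N/m

k = m·ω_n² = 113 × 32.60² = 113 × 1063 = 120100 N/m.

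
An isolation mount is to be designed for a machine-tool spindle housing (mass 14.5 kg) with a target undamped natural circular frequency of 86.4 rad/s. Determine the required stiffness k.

108000 N/m

k = m·ω_n² = 14.5 × 86.40² = 14.5 × 7465 = 108200 N/m.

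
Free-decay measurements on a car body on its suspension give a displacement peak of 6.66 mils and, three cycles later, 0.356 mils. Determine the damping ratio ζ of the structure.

Logarithmic decrement δ = (1/n)·ln(x₀/x_n) = (1/3)·ln(6.66/0.356) = (1/3)·ln(18.71) = 0.9763.
ζ = δ/√(4π² + δ²) = 0.9763/√(39.48 + 0.953) = 0.9763/6.359 = 0.1535.

0.154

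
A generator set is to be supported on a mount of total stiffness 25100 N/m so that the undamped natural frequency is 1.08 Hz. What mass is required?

545 kg

ω_n = 2πf_n = 2π × 1.08 = 6.786 rad/s.
m = k/ω_n² = 25100/6.786² = 25100/46.05 = 545.1 kg.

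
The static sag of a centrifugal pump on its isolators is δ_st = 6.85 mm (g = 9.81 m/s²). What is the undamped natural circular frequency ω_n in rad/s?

37.8 rad/s

ω_n = √(g/δ_st) = √(9.81/0.00685) = √1432 = 37.84 rad/s.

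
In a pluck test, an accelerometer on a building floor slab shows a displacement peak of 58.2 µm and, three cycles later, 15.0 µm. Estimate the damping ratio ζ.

0.0717

Logarithmic decrement δ = (1/n)·ln(x₀/x_n) = (1/3)·ln(58.2/15.0) = (1/3)·ln(3.880) = 0.4519.
ζ = δ/√(4π² + δ²) = 0.4519/√(39.48 + 0.204) = 0.4519/6.299 = 0.07174.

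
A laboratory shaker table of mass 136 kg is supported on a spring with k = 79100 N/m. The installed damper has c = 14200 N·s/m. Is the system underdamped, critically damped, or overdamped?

c_c = 2√(k·m) = 6560 N·s/m; ζ = c/c_c = 14200/6560 = 2.16.
Since ζ > 1 the system is overdamped.

overdamped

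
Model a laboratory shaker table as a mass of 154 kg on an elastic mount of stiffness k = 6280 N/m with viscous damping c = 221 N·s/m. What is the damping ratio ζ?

0.112

ω_n = √(k/m) = √(6280/154) = 6.386 rad/s.
Critical damping c_c = 2√(k·m) = 2√(6280 × 154) = 1967 N·s/m, so ζ = c/c_c = 221/1967 = 0.1124.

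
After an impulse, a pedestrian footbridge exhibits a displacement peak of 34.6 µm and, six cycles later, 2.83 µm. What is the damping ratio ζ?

Logarithmic decrement δ = (1/n)·ln(x₀/x_n) = (1/6)·ln(34.6/2.83) = (1/6)·ln(12.23) = 0.4173.
ζ = δ/√(4π² + δ²) = 0.4173/√(39.48 + 0.174) = 0.4173/6.297 = 0.06626.

0.0663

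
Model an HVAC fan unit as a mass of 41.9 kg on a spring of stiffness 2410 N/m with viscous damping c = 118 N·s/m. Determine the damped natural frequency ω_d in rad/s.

7.45 rad/s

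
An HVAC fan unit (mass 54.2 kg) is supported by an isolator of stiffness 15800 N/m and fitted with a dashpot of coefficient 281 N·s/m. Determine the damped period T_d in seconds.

0.372 s

ω_n = √(k/m) = √(15800/54.2) = 17.07 rad/s.
Critical damping c_c = 2√(k·m) = 2√(15800 × 54.2) = 1851 N·s/m, so ζ = c/c_c = 281/1851 = 0.1518.
ω_d = ω_n√(1 − ζ²) = 17.07 × √(1 − 0.0231) = 16.88 rad/s.
T_d = 2π/ω_d = 0.3723 s.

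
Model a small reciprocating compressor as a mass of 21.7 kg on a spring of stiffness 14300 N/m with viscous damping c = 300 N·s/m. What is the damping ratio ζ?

0.269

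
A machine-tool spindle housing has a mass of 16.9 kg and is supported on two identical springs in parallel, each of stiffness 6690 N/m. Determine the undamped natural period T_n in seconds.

0.223 s

Parallel springs add: k_eq = 2 × 6690 = 13380 N/m.
ω_n = √(k_eq/m) = √(13380/16.9) = √791.7 = 28.14 rad/s.
T_n = 2π/ω_n = 6.283/28.14 = 0.2233 s.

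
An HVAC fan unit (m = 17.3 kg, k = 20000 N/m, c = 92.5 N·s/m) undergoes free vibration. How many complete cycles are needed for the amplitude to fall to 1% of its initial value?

10 cycles

ζ = c/(2√(km)) = 92.5/(2√(20000 × 17.3)) = 92.5/1176 = 0.07863.
Logarithmic decrement δ = 2πζ/√(1 − ζ²) = 2π × 0.07863/√(1 − 0.00618) = 0.4956.
x_n/x₀ = e^(−nδ) ≤ 0.01; take ln: n ≥ ln(1/0.01)/δ = 4.605/0.4956 = 9.293.
So 10 complete cycles are required.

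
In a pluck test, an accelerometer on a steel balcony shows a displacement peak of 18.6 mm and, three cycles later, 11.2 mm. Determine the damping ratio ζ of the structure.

0.0269

Logarithmic decrement δ = (1/n)·ln(x₀/x_n) = (1/3)·ln(18.6/11.2) = (1/3)·ln(1.661) = 0.1691.
ζ = δ/√(4π² + δ²) = 0.1691/√(39.48 + 0.0286) = 0.1691/6.285 = 0.02690.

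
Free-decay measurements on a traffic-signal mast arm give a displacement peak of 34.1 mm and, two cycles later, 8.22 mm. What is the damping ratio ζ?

0.112

Logarithmic decrement δ = (1/n)·ln(x₀/x_n) = (1/2)·ln(34.1/8.22) = (1/2)·ln(4.148) = 0.7114.
ζ = δ/√(4π² + δ²) = 0.7114/√(39.48 + 0.506) = 0.7114/6.323 = 0.1125.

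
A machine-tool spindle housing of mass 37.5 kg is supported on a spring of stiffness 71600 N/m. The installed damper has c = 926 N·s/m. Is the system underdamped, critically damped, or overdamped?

underdamped

c_c = 2√(k·m) = 3277 N·s/m; ζ = c/c_c = 926/3277 = 0.283.
Since ζ < 1 the system is underdamped.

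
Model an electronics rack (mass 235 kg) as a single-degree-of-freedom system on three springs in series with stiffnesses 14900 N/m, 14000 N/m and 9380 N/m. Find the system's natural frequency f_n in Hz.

0.663 Hz

Series springs: 1/k_eq = 1/14900 + 1/14000 + 1/9380 = 0.0002452, so k_eq = 4079 N/m.
ω_n = √(k_eq/m) = √(4079/235) = √17.36 = 4.166 rad/s.
f_n = ω_n/(2π) = 4.166/6.283 = 0.6631 Hz.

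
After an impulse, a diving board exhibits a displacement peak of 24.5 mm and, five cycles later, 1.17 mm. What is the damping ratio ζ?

0.0964

Logarithmic decrement δ = (1/n)·ln(x₀/x_n) = (1/5)·ln(24.5/1.17) = (1/5)·ln(20.94) = 0.6083.
ζ = δ/√(4π² + δ²) = 0.6083/√(39.48 + 0.370) = 0.6083/6.313 = 0.09637.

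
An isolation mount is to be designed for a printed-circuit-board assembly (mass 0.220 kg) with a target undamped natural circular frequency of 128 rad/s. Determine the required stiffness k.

k = m·ω_n² = 0.220 × 128.0² = 0.220 × 16380 = 3604 N/m.

3600 N/m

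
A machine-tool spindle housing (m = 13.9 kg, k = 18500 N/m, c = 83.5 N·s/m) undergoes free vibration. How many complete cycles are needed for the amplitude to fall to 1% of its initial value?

ζ = c/(2√(km)) = 83.5/(2√(18500 × 13.9)) = 83.5/1014 = 0.08233.
Logarithmic decrement δ = 2πζ/√(1 − ζ²) = 2π × 0.08233/√(1 − 0.00678) = 0.5191.
x_n/x₀ = e^(−nδ) ≤ 0.01; take ln: n ≥ ln(1/0.01)/δ = 4.605/0.5191 = 8.872.
So 9 complete cycles are required.

9 cycles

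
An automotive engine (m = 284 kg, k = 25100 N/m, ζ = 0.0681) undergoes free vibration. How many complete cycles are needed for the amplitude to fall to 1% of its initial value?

11 cycles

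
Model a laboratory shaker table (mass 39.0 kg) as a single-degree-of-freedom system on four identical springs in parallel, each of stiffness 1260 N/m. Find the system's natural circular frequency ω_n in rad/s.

11.4 rad/s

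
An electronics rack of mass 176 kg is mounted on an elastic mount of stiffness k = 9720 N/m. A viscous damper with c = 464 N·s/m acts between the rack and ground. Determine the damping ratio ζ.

0.177

ω_n = √(k/m) = √(9720/176) = 7.432 rad/s.
Critical damping c_c = 2√(k·m) = 2√(9720 × 176) = 2616 N·s/m, so ζ = c/c_c = 464/2616 = 0.1774.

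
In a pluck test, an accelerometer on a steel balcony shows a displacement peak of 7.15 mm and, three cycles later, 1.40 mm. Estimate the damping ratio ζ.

Logarithmic decrement δ = (1/n)·ln(x₀/x_n) = (1/3)·ln(7.15/1.40) = (1/3)·ln(5.107) = 0.5435.
ζ = δ/√(4π² + δ²) = 0.5435/√(39.48 + 0.295) = 0.5435/6.307 = 0.08619.

0.0862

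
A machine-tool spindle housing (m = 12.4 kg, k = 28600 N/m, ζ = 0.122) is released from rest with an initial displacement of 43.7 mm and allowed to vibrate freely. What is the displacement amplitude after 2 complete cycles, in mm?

Logarithmic decrement δ = 2πζ/√(1 − ζ²) = 2π × 0.1220/√(1 − 0.0149) = 0.7723.
After n cycles, x_n/x₀ = e^(−nδ), so x_2 = 43.7 × e^(−2 × 0.7723) = 43.7 × 0.2134 = 9.325 mm.

9.33 mm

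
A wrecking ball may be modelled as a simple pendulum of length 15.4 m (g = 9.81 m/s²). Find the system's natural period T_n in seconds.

7.87 s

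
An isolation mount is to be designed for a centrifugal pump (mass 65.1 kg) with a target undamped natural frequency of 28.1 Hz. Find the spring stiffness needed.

2030000 N/m

ω_n = 2πf_n = 2π × 28.1 = 176.6 rad/s.
k = m·ω_n² = 65.1 × 176.6² = 65.1 × 31170 = 2029000 N/m.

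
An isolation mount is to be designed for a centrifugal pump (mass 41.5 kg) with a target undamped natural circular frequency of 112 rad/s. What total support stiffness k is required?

k = m·ω_n² = 41.5 × 112.0² = 41.5 × 12540 = 520600 N/m.

521000 N/m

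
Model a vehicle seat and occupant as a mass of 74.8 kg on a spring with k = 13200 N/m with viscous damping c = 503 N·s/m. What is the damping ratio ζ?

0.253

ω_n = √(k/m) = √(13200/74.8) = 13.28 rad/s.
Critical damping c_c = 2√(k·m) = 2√(13200 × 74.8) = 1987 N·s/m, so ζ = c/c_c = 503/1987 = 0.2531.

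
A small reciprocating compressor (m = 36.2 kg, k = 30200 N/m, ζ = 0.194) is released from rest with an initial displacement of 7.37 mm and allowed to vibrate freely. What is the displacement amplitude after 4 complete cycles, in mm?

Logarithmic decrement δ = 2πζ/√(1 − ζ²) = 2π × 0.1940/√(1 − 0.0376) = 1.243.
After n cycles, x_n/x₀ = e^(−nδ), so x_4 = 7.37 × e^(−4 × 1.243) = 7.37 × 0.006942 = 0.05116 mm.

0.0512 mm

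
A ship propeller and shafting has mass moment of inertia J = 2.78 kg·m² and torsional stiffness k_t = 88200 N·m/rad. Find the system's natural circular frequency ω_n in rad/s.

ω_n = √(k_t/J) = √(88200/2.78) = √31730 = 178.1 rad/s.

178 rad/s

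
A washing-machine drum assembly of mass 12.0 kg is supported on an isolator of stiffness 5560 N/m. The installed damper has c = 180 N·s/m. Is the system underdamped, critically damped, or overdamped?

c_c = 2√(k·m) = 516.6 N·s/m; ζ = c/c_c = 180/516.6 = 0.348.
Since ζ < 1 the system is underdamped.

underdamped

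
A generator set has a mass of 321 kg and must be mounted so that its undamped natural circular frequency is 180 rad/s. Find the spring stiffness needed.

10400000 N/m

k = m·ω_n² = 321 × 180.0² = 321 × 32400 = 10400000 N/m.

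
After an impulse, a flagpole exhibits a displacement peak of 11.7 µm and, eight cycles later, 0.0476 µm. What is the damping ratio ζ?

Logarithmic decrement δ = (1/n)·ln(x₀/x_n) = (1/8)·ln(11.7/0.0476) = (1/8)·ln(245.8) = 0.6881.
ζ = δ/√(4π² + δ²) = 0.6881/√(39.48 + 0.473) = 0.6881/6.321 = 0.1089.

0.109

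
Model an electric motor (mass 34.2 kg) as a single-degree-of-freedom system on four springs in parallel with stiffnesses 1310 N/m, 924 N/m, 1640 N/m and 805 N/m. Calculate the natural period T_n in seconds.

Parallel springs add: k_eq = 1310 + 924 + 1640 + 805 = 4679 N/m.
ω_n = √(k_eq/m) = √(4679/34.2) = √136.8 = 11.70 rad/s.
T_n = 2π/ω_n = 6.283/11.70 = 0.5372 s.

0.537 s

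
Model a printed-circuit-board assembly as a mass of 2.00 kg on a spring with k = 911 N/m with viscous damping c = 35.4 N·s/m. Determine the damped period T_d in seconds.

0.324 s

ω_n = √(k/m) = √(911.0/2.00) = 21.34 rad/s.
Critical damping c_c = 2√(k·m) = 2√(911.0 × 2.00) = 85.37 N·s/m, so ζ = c/c_c = 35.4/85.37 = 0.4147.
ω_d = ω_n√(1 − ζ²) = 21.34 × √(1 − 0.172) = 19.42 rad/s.
T_d = 2π/ω_d = 0.3235 s.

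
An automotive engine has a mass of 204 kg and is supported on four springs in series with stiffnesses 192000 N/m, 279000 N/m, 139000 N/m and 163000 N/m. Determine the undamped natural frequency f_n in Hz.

2.37 Hz

Series springs: 1/k_eq = 1/192000 + 1/279000 + 1/139000 + 1/163000 = 2.212×10^-5, so k_eq = 45200 N/m.
ω_n = √(k_eq/m) = √(45200/204) = √221.6 = 14.89 rad/s.
f_n = ω_n/(2π) = 14.89/6.283 = 2.369 Hz.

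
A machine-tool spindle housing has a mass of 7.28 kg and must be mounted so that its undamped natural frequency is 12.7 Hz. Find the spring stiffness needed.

ω_n = 2πf_n = 2π × 12.7 = 79.80 rad/s.
k = m·ω_n² = 7.28 × 79.80² = 7.28 × 6367 = 46360 N/m.

46400 N/m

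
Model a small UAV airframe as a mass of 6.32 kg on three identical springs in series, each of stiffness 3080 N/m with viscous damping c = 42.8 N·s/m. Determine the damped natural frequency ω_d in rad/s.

Series springs: 1/k_eq = 3/3080, so k_eq = 3080/3 = 1027 N/m.
ω_n = √(k_eq/m) = √(1027/6.32) = 12.75 rad/s.
Critical damping c_c = 2√(k_eq·m) = 2√(1027 × 6.32) = 161.1 N·s/m, so ζ = c/c_c = 42.8/161.1 = 0.2657.
ω_d = ω_n√(1 − ζ²) = 12.75 × √(1 − 0.0706) = 12.29 rad/s.

12.3 rad/s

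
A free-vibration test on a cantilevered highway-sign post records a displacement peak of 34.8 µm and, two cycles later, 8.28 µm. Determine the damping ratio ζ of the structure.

0.114

Logarithmic decrement δ = (1/n)·ln(x₀/x_n) = (1/2)·ln(34.8/8.28) = (1/2)·ln(4.203) = 0.7179.
ζ = δ/√(4π² + δ²) = 0.7179/√(39.48 + 0.515) = 0.7179/6.324 = 0.1135.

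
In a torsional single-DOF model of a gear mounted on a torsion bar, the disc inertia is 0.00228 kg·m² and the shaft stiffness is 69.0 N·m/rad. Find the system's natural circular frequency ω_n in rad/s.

ω_n = √(k_t/J) = √(69.0/0.00228) = √30260 = 174.0 rad/s.

174 rad/s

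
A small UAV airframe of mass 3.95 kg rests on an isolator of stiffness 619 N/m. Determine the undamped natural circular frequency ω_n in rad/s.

ω_n = √(k/m) = √(619.0/3.95) = √156.7 = 12.52 rad/s.

12.5 rad/s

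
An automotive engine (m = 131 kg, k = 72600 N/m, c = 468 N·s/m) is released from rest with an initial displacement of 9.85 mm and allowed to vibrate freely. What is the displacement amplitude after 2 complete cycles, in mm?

ζ = c/(2√(km)) = 468/(2√(72600 × 131)) = 468/6168 = 0.07588.
Logarithmic decrement δ = 2πζ/√(1 − ζ²) = 2π × 0.07588/√(1 − 0.00576) = 0.4781.
After n cycles, x_n/x₀ = e^(−nδ), so x_2 = 9.85 × e^(−2 × 0.4781) = 9.85 × 0.3843 = 3.786 mm.

3.79 mm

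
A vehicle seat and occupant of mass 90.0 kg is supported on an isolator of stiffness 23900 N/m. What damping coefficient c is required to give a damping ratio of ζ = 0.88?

2580 N·s/m

c_c = 2√(k·m) = 2√(23900 × 90.0) = 2933 N·s/m.
c = ζ·c_c = 0.88 × 2933 = 2581 N·s/m.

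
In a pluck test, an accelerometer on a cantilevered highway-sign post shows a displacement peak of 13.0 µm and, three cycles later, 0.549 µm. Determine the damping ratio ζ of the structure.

0.166

Logarithmic decrement δ = (1/n)·ln(x₀/x_n) = (1/3)·ln(13.0/0.549) = (1/3)·ln(23.68) = 1.055.
ζ = δ/√(4π² + δ²) = 1.055/√(39.48 + 1.11) = 1.055/6.371 = 0.1656.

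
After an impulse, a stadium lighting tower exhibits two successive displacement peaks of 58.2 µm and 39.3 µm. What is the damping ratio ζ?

0.0624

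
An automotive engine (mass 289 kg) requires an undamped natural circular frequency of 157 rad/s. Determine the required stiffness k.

7120000 N/m

k = m·ω_n² = 289 × 157.0² = 289 × 24650 = 7124000 N/m.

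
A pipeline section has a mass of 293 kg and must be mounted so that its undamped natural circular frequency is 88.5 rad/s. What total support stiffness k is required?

k = m·ω_n² = 293 × 88.50² = 293 × 7832 = 2295000 N/m.

2290000 N/m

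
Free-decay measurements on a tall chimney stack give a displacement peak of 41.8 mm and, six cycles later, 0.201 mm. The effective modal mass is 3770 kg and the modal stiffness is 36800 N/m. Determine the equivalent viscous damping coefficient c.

Logarithmic decrement δ = (1/n)·ln(x₀/x_n) = (1/6)·ln(41.8/0.201) = (1/6)·ln(208.0) = 0.8896.
ζ = δ/√(4π² + δ²) = 0.8896/√(39.48 + 0.791) = 0.8896/6.346 = 0.1402.
c = ζ · 2√(km) = 0.1402 × 2√(36800 × 3770) = 0.1402 × 23560 = 3302 N·s/m.

3300 N·s/m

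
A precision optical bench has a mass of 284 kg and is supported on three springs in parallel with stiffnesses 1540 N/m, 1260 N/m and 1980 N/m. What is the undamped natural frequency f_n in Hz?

Parallel springs add: k_eq = 1540 + 1260 + 1980 = 4780 N/m.
ω_n = √(k_eq/m) = √(4780/284) = √16.83 = 4.103 rad/s.
f_n = ω_n/(2π) = 4.103/6.283 = 0.6529 Hz.

0.653 Hz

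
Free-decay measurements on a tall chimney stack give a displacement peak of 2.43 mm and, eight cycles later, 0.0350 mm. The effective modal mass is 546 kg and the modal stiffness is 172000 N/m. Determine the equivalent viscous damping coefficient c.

Logarithmic decrement δ = (1/n)·ln(x₀/x_n) = (1/8)·ln(2.43/0.0350) = (1/8)·ln(69.43) = 0.5300.
ζ = δ/√(4π² + δ²) = 0.5300/√(39.48 + 0.281) = 0.5300/6.306 = 0.08406.
c = ζ · 2√(km) = 0.08406 × 2√(172000 × 546) = 0.08406 × 19380 = 1629 N·s/m.

1630 N·s/m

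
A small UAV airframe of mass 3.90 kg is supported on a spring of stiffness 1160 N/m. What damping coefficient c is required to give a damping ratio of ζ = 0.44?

c_c = 2√(k·m) = 2√(1160 × 3.90) = 134.5 N·s/m.
c = ζ·c_c = 0.44 × 134.5 = 59.19 N·s/m.

59.2 N·s/m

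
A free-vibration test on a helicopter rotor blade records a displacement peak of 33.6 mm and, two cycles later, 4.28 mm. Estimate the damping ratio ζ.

0.162

Logarithmic decrement δ = (1/n)·ln(x₀/x_n) = (1/2)·ln(33.6/4.28) = (1/2)·ln(7.850) = 1.030.
ζ = δ/√(4π² + δ²) = 1.030/√(39.48 + 1.06) = 1.030/6.367 = 0.1618.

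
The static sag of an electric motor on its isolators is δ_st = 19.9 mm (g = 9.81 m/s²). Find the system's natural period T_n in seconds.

ω_n = √(g/δ_st) = √(9.81/0.0199) = √493.0 = 22.20 rad/s.
T_n = 2π/ω_n = 6.283/22.20 = 0.2830 s.

0.283 s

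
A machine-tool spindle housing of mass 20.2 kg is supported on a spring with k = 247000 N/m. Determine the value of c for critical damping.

4470 N·s/m

c_c = 2√(k·m) = 2√(247000 × 20.2) = 2 × 2234 = 4467 N·s/m.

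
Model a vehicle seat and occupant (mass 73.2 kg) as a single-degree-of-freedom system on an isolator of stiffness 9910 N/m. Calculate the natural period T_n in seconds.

0.540 s

ω_n = √(k/m) = √(9910/73.2) = √135.4 = 11.64 rad/s.
T_n = 2π/ω_n = 6.283/11.64 = 0.5400 s.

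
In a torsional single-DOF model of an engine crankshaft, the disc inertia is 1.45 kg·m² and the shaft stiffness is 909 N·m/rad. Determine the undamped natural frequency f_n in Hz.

3.98 Hz

ω_n = √(k_t/J) = √(909/1.45) = √626.9 = 25.04 rad/s.
f_n = ω_n/(2π) = 25.04/6.283 = 3.985 Hz.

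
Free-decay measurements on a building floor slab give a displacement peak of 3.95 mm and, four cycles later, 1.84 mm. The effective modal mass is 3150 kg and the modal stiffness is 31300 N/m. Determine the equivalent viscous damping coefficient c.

603 N·s/m

Logarithmic decrement δ = (1/n)·ln(x₀/x_n) = (1/4)·ln(3.95/1.84) = (1/4)·ln(2.147) = 0.1910.
ζ = δ/√(4π² + δ²) = 0.1910/√(39.48 + 0.0365) = 0.1910/6.286 = 0.03038.
c = ζ · 2√(km) = 0.03038 × 2√(31300 × 3150) = 0.03038 × 19860 = 603.4 N·s/m.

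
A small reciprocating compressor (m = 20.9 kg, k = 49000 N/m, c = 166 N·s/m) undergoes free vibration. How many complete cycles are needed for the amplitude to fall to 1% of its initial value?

9 cycles

ζ = c/(2√(km)) = 166/(2√(49000 × 20.9)) = 166/2024 = 0.08202.
Logarithmic decrement δ = 2πζ/√(1 − ζ²) = 2π × 0.08202/√(1 − 0.00673) = 0.5171.
x_n/x₀ = e^(−nδ) ≤ 0.01; take ln: n ≥ ln(1/0.01)/δ = 4.605/0.5171 = 8.906.
So 9 complete cycles are required.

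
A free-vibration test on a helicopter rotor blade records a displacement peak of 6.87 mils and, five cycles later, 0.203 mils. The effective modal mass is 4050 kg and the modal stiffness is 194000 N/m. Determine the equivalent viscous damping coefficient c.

Logarithmic decrement δ = (1/n)·ln(x₀/x_n) = (1/5)·ln(6.87/0.203) = (1/5)·ln(33.84) = 0.7043.
ζ = δ/√(4π² + δ²) = 0.7043/√(39.48 + 0.496) = 0.7043/6.323 = 0.1114.
c = ζ · 2√(km) = 0.1114 × 2√(194000 × 4050) = 0.1114 × 56060 = 6245 N·s/m.

6250 N·s/m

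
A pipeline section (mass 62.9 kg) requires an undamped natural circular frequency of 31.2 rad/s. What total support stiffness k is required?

61200 N/m

k = m·ω_n² = 62.9 × 31.20² = 62.9 × 973.4 = 61230 N/m.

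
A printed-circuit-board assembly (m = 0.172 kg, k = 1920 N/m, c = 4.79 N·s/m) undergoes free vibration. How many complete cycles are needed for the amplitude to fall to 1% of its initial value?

ζ = c/(2√(km)) = 4.79/(2√(1920 × 0.172)) = 4.79/36.35 = 0.1318.
Logarithmic decrement δ = 2πζ/√(1 − ζ²) = 2π × 0.1318/√(1 − 0.0174) = 0.8354.
x_n/x₀ = e^(−nδ) ≤ 0.01; take ln: n ≥ ln(1/0.01)/δ = 4.605/0.8354 = 5.513.
So 6 complete cycles are required.

6 cycles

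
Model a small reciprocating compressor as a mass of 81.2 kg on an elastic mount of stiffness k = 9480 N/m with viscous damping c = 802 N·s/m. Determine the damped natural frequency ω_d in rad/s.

ω_n = √(k/m) = √(9480/81.2) = 10.81 rad/s.
Critical damping c_c = 2√(k·m) = 2√(9480 × 81.2) = 1755 N·s/m, so ζ = c/c_c = 802/1755 = 0.4570.
ω_d = ω_n√(1 − ζ²) = 10.81 × √(1 − 0.209) = 9.610 rad/s.

9.61 rad/s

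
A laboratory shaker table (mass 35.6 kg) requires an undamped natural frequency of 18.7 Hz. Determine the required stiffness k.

ω_n = 2πf_n = 2π × 18.7 = 117.5 rad/s.
k = m·ω_n² = 35.6 × 117.5² = 35.6 × 13810 = 491500 N/m.

491000 N/m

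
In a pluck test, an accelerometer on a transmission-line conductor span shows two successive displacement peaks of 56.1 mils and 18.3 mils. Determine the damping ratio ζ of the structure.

0.176

Logarithmic decrement δ = (1/n)·ln(x₀/x_n) = (1/1)·ln(56.1/18.3) = (1/1)·ln(3.066) = 1.120.
ζ = δ/√(4π² + δ²) = 1.120/√(39.48 + 1.25) = 1.120/6.382 = 0.1755.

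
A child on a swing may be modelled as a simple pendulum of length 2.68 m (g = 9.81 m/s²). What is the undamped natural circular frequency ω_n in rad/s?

For a simple pendulum ω_n = √(g/L) = √(9.81/2.68) = √3.660 = 1.913 rad/s.

1.91 rad/s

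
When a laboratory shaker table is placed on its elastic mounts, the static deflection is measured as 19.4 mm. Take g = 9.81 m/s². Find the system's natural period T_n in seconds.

0.279 s

ω_n = √(g/δ_st) = √(9.81/0.0194) = √505.7 = 22.49 rad/s.
T_n = 2π/ω_n = 6.283/22.49 = 0.2794 s.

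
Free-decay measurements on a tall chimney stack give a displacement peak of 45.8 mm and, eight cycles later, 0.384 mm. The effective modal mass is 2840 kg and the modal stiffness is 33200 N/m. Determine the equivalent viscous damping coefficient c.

1840 N·s/m

Logarithmic decrement δ = (1/n)·ln(x₀/x_n) = (1/8)·ln(45.8/0.384) = (1/8)·ln(119.3) = 0.5977.
ζ = δ/√(4π² + δ²) = 0.5977/√(39.48 + 0.357) = 0.5977/6.312 = 0.09470.
c = ζ · 2√(km) = 0.09470 × 2√(33200 × 2840) = 0.09470 × 19420 = 1839 N·s/m.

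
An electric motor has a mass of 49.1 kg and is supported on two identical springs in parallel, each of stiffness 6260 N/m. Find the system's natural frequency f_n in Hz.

2.54 Hz

Parallel springs add: k_eq = 2 × 6260 = 12520 N/m.
ω_n = √(k_eq/m) = √(12520/49.1) = √255.0 = 15.97 rad/s.
f_n = ω_n/(2π) = 15.97/6.283 = 2.541 Hz.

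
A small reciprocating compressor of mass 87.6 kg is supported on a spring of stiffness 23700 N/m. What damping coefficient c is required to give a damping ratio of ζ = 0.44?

c_c = 2√(k·m) = 2√(23700 × 87.6) = 2882 N·s/m.
c = ζ·c_c = 0.44 × 2882 = 1268 N·s/m.

1270 N·s/m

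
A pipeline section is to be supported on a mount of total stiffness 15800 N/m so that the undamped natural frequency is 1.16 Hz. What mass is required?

ω_n = 2πf_n = 2π × 1.16 = 7.288 rad/s.
m = k/ω_n² = 15800/7.288² = 15800/53.12 = 297.4 kg.

297 kg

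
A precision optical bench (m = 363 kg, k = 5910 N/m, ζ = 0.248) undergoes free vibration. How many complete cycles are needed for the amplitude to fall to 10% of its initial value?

2 cycles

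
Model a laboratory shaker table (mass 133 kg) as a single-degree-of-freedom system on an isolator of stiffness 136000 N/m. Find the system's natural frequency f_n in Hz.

5.09 Hz

ω_n = √(k/m) = √(136000/133) = √1023 = 31.98 rad/s.
f_n = ω_n/(2π) = 31.98/6.283 = 5.089 Hz.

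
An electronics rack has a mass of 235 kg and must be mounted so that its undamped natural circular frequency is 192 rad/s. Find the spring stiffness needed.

8660000 N/m

k = m·ω_n² = 235 × 192.0² = 235 × 36860 = 8663000 N/m.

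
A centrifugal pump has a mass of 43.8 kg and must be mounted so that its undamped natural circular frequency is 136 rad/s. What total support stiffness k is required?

810000 N/m

k = m·ω_n² = 43.8 × 136.0² = 43.8 × 18500 = 810100 N/m.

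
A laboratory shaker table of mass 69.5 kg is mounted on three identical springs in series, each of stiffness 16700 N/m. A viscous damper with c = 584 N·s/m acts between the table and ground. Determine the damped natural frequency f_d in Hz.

1.26 Hz

Series springs: 1/k_eq = 3/16700, so k_eq = 16700/3 = 5567 N/m.
ω_n = √(k_eq/m) = √(5567/69.5) = 8.950 rad/s.
Critical damping c_c = 2√(k_eq·m) = 2√(5567 × 69.5) = 1244 N·s/m, so ζ = c/c_c = 584/1244 = 0.4695.
ω_d = ω_n√(1 − ζ²) = 8.950 × √(1 − 0.220) = 7.902 rad/s.
f_d = ω_d/(2π) = 1.258 Hz.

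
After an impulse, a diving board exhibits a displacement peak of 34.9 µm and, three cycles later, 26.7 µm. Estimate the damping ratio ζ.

Logarithmic decrement δ = (1/n)·ln(x₀/x_n) = (1/3)·ln(34.9/26.7) = (1/3)·ln(1.307) = 0.08927.
ζ = δ/√(4π² + δ²) = 0.08927/√(39.48 + 0.00797) = 0.08927/6.284 = 0.01421.

0.0142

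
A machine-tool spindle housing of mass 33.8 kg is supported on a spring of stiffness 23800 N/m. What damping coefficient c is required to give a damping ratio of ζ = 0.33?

c_c = 2√(k·m) = 2√(23800 × 33.8) = 1794 N·s/m.
c = ζ·c_c = 0.33 × 1794 = 592.0 N·s/m.

592 N·s/m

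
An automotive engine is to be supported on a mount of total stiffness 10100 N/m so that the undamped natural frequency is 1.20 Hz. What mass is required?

ω_n = 2πf_n = 2π × 1.20 = 7.540 rad/s.
m = k/ω_n² = 10100/7.540² = 10100/56.85 = 177.7 kg.

178 kg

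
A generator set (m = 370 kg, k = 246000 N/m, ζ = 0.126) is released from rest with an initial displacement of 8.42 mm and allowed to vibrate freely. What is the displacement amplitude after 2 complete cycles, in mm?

Logarithmic decrement δ = 2πζ/√(1 − ζ²) = 2π × 0.1260/√(1 − 0.0159) = 0.7980.
After n cycles, x_n/x₀ = e^(−nδ), so x_2 = 8.42 × e^(−2 × 0.7980) = 8.42 × 0.2027 = 1.707 mm.

1.71 mm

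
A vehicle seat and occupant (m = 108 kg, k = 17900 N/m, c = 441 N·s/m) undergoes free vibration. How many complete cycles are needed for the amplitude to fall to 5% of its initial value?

ζ = c/(2√(km)) = 441/(2√(17900 × 108)) = 441/2781 = 0.1586.
Logarithmic decrement δ = 2πζ/√(1 − ζ²) = 2π × 0.1586/√(1 − 0.0252) = 1.009.
x_n/x₀ = e^(−nδ) ≤ 0.05; take ln: n ≥ ln(1/0.05)/δ = 2.996/1.009 = 2.968.
So 3 complete cycles are required.

3 cycles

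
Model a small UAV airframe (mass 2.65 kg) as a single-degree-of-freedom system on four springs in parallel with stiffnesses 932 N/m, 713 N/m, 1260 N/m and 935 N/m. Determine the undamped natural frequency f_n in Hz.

6.06 Hz

Parallel springs add: k_eq = 932 + 713 + 1260 + 935 = 3840 N/m.
ω_n = √(k_eq/m) = √(3840/2.65) = √1449 = 38.07 rad/s.
f_n = ω_n/(2π) = 38.07/6.283 = 6.058 Hz.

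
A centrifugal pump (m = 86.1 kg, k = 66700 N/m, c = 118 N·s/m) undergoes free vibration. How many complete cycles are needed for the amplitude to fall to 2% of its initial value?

26 cycles

ζ = c/(2√(km)) = 118/(2√(66700 × 86.1)) = 118/4793 = 0.02462.
Logarithmic decrement δ = 2πζ/√(1 − ζ²) = 2π × 0.02462/√(1 − 0.000606) = 0.1547.
x_n/x₀ = e^(−nδ) ≤ 0.02; take ln: n ≥ ln(1/0.02)/δ = 3.912/0.1547 = 25.28.
So 26 complete cycles are required.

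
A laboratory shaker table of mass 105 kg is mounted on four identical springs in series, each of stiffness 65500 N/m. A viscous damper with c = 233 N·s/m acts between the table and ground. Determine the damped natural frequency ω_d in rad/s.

12.4 rad/s

Series springs: 1/k_eq = 4/65500, so k_eq = 65500/4 = 16380 N/m.
ω_n = √(k_eq/m) = √(16380/105) = 12.49 rad/s.
Critical damping c_c = 2√(k_eq·m) = 2√(16380 × 105) = 2622 N·s/m, so ζ = c/c_c = 233/2622 = 0.08885.
ω_d = ω_n√(1 − ζ²) = 12.49 × √(1 − 0.00789) = 12.44 rad/s.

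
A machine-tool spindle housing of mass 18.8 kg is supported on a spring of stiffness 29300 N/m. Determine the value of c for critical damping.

c_c = 2√(k·m) = 2√(29300 × 18.8) = 2 × 742.2 = 1484 N·s/m.

1480 N·s/m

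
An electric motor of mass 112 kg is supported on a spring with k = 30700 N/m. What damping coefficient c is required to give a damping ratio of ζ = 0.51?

1890 N·s/m

c_c = 2√(k·m) = 2√(30700 × 112) = 3709 N·s/m.
c = ζ·c_c = 0.51 × 3709 = 1891 N·s/m.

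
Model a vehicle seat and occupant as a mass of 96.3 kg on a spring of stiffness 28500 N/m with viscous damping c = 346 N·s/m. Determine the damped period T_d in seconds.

ω_n = √(k/m) = √(28500/96.3) = 17.20 rad/s.
Critical damping c_c = 2√(k·m) = 2√(28500 × 96.3) = 3313 N·s/m, so ζ = c/c_c = 346/3313 = 0.1044.
ω_d = ω_n√(1 − ζ²) = 17.20 × √(1 − 0.0109) = 17.11 rad/s.
T_d = 2π/ω_d = 0.3672 s.

0.367 s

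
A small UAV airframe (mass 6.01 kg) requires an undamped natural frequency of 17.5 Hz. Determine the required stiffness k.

72700 N/m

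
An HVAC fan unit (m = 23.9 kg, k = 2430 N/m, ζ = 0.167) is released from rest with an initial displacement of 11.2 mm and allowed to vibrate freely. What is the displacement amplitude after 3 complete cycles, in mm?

0.460 mm

Logarithmic decrement δ = 2πζ/√(1 − ζ²) = 2π × 0.1670/√(1 − 0.0279) = 1.064.
After n cycles, x_n/x₀ = e^(−nδ), so x_3 = 11.2 × e^(−3 × 1.064) = 11.2 × 0.04106 = 0.4599 mm.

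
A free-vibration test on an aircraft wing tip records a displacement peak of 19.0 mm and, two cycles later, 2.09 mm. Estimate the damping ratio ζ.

0.173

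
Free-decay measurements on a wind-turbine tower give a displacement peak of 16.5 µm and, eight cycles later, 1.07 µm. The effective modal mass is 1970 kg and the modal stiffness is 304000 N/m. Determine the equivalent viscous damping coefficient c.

2660 N·s/m

Logarithmic decrement δ = (1/n)·ln(x₀/x_n) = (1/8)·ln(16.5/1.07) = (1/8)·ln(15.42) = 0.3420.
ζ = δ/√(4π² + δ²) = 0.3420/√(39.48 + 0.117) = 0.3420/6.292 = 0.05434.
c = ζ · 2√(km) = 0.05434 × 2√(304000 × 1970) = 0.05434 × 48940 = 2660 N·s/m.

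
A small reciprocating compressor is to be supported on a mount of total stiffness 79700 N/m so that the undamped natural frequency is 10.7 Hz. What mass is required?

17.6 kg

ω_n = 2πf_n = 2π × 10.7 = 67.23 rad/s.
m = k/ω_n² = 79700/67.23² = 79700/4520 = 17.63 kg.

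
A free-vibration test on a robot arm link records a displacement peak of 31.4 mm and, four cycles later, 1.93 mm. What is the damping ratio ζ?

0.110

Logarithmic decrement δ = (1/n)·ln(x₀/x_n) = (1/4)·ln(31.4/1.93) = (1/4)·ln(16.27) = 0.6973.
ζ = δ/√(4π² + δ²) = 0.6973/√(39.48 + 0.486) = 0.6973/6.322 = 0.1103.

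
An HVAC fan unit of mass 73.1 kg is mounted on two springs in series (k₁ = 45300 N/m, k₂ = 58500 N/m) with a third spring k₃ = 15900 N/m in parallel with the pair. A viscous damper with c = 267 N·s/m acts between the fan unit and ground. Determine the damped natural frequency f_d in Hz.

Series pair: k_s = k₁k₂/(k₁+k₂) = (45300)(58500)/(45300 + 58500) = 25530 N/m. In parallel with k₃: k_eq = 25530 + 15900 = 41430 N/m.
ω_n = √(k_eq/m) = √(41430/73.1) = 23.81 rad/s.
Critical damping c_c = 2√(k_eq·m) = 2√(41430 × 73.1) = 3481 N·s/m, so ζ = c/c_c = 267/3481 = 0.07671.
ω_d = ω_n√(1 − ζ²) = 23.81 × √(1 − 0.00588) = 23.74 rad/s.
f_d = ω_d/(2π) = 3.778 Hz.

3.78 Hz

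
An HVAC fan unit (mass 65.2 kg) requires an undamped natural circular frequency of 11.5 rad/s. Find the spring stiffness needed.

8620 N/m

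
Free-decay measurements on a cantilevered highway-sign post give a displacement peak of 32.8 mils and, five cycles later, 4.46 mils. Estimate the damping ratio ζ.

Logarithmic decrement δ = (1/n)·ln(x₀/x_n) = (1/5)·ln(32.8/4.46) = (1/5)·ln(7.354) = 0.3991.
ζ = δ/√(4π² + δ²) = 0.3991/√(39.48 + 0.159) = 0.3991/6.296 = 0.06338.

0.0634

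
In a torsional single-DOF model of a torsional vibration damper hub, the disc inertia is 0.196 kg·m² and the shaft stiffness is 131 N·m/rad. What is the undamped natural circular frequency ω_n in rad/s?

25.9 rad/s

ω_n = √(k_t/J) = √(131/0.196) = √668.4 = 25.85 rad/s.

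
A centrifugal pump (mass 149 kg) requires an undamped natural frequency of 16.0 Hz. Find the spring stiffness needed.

1510000 N/m

ω_n = 2πf_n = 2π × 16.0 = 100.5 rad/s.
k = m·ω_n² = 149 × 100.5² = 149 × 10110 = 1506000 N/m.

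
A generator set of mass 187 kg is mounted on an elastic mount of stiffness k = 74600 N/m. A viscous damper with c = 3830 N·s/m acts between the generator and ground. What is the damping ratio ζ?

ω_n = √(k/m) = √(74600/187) = 19.97 rad/s.
Critical damping c_c = 2√(k·m) = 2√(74600 × 187) = 7470 N·s/m, so ζ = c/c_c = 3830/7470 = 0.5127.

0.513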